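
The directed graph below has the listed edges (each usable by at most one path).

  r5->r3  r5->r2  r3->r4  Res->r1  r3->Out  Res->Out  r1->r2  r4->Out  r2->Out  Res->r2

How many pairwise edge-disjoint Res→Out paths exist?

Assign every edge capacity 1; by Menger, the answer equals the max flow.
Path Res→Out (+1); total 1.
Path Res→r2→Out (+1); total 2.
No residual Res→Out path; max flow = 2.
Certifying cut of size 2: {Res→Out, r2→Out}.

2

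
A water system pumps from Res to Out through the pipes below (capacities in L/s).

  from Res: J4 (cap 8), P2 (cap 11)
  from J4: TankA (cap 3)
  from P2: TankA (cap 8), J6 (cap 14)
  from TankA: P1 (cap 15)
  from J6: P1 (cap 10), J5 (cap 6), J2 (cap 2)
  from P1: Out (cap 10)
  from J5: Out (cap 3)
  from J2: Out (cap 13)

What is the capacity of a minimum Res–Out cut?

Augment Res→J4→TankA→P1→Out: bottleneck 3, flow now 3.
Augment Res→P2→TankA→P1→Out: bottleneck 7, flow now 10.
Augment Res→P2→J6→J5→Out: bottleneck 3, flow now 13.
Augment Res→P2→J6→J2→Out: bottleneck 1, flow now 14.
No augmenting path remains; maximum flow = 14.
By max-flow min-cut, the minimum cut capacity equals the max flow.
In the residual graph, reachable from Res: {Res, J4}.
Min-cut edges: Res→P2 (11), J4→TankA (3); capacity 11 + 3 = 14.

14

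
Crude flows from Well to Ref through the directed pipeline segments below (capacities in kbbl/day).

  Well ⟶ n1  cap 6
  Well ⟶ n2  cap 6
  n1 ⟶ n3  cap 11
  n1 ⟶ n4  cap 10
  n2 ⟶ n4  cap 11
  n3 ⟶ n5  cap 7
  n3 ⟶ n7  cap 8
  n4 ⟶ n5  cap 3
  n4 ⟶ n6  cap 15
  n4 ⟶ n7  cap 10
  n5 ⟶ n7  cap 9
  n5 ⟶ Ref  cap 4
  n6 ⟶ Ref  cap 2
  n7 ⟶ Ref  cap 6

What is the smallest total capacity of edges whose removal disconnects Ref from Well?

Augment Well→n1→n3→n5→Ref: bottleneck 4, flow now 4.
Augment Well→n1→n3→n7→Ref: bottleneck 2, flow now 6.
Augment Well→n2→n4→n6→Ref: bottleneck 2, flow now 8.
Augment Well→n2→n4→n7→Ref: bottleneck 4, flow now 12.
No augmenting path remains; maximum flow = 12.
By max-flow min-cut, the minimum cut capacity equals the max flow.
In the residual graph, reachable from Well: {Well}.
Min-cut edges: Well→n1 (6), Well→n2 (6); capacity 6 + 6 = 12.

12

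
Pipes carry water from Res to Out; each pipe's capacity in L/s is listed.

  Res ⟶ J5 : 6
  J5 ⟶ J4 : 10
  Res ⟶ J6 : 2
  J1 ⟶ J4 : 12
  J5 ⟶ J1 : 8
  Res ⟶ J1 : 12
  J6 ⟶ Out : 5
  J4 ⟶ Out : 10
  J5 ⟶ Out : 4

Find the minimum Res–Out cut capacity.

Augment Res→J5→Out: bottleneck 4, flow now 4.
Augment Res→J6→Out: bottleneck 2, flow now 6.
Augment Res→J5→J4→Out: bottleneck 2, flow now 8.
Augment Res→J1→J4→Out: bottleneck 8, flow now 16.
No augmenting path remains; maximum flow = 16.
By max-flow min-cut, the minimum cut capacity equals the max flow.
In the residual graph, reachable from Res: {Res, J5, J1, J4}.
Min-cut edges: Res→J6 (2), J5→Out (4), J4→Out (10); capacity 2 + 4 + 10 = 16.

16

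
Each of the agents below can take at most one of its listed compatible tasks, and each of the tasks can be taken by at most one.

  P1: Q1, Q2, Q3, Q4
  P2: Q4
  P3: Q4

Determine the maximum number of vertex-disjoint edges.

Unit-capacity flow: source→left, listed edges, right→sink; max matching = max flow.
Augmenting path P1→Q1 (+1); matched 1.
Augmenting path P2→Q4 (+1); matched 2.
No augmenting path remains; maximum matching = 2.
König certificate: {P1, Q4} is a vertex cover of size 2 (every listed pair touches it), so no matching can be larger.

2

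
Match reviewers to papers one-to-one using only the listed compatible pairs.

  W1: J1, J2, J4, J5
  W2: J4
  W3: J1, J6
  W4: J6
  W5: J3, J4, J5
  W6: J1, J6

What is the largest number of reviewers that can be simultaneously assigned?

Unit-capacity flow: source→left, listed edges, right→sink; max matching = max flow.
Augmenting path W1→J1 (+1); matched 1.
Augmenting path W2→J4 (+1); matched 2.
Augmenting path W3→J6 (+1); matched 3.
Augmenting path W5→J3 (+1); matched 4.
Augmenting path W6→J1→W1→J2 (+1); matched 5.
No augmenting path remains; maximum matching = 5.
König certificate: {W1, W2, W5, J1, J6} is a vertex cover of size 5 (every listed pair touches it), so no matching can be larger.

5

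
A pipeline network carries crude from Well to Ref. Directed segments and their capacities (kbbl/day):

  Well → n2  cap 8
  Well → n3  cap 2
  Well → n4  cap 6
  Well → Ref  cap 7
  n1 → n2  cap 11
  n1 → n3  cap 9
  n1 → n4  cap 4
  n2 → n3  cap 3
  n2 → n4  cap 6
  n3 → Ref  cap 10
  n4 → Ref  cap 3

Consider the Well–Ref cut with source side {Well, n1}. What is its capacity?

Edges leaving {Well, n1}: Well→n2 (8), Well→n3 (2), Well→n4 (6), Well→Ref (7), n1→n2 (11), n1→n3 (9), n1→n4 (4).
Cut capacity = 8 + 2 + 6 + 7 + 11 + 9 + 4 = 47.

47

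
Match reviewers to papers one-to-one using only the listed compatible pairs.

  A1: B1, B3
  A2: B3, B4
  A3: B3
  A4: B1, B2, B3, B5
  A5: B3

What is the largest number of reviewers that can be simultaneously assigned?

4

Unit-capacity flow: source→left, listed edges, right→sink; max matching = max flow.
Augmenting path A1→B1 (+1); matched 1.
Augmenting path A2→B3 (+1); matched 2.
Augmenting path A4→B2 (+1); matched 3.
Augmenting path A3→B3→A2→B4 (+1); matched 4.
No augmenting path remains; maximum matching = 4.
König certificate: {A1, A2, A4, B3} is a vertex cover of size 4 (every listed pair touches it), so no matching can be larger.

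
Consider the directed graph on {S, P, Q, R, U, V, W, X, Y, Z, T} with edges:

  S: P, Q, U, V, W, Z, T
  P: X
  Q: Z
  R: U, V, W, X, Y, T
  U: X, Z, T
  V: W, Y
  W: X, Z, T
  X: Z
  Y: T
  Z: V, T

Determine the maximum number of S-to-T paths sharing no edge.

Assign every edge capacity 1; by Menger, the answer equals the max flow.
Path S→T (+1); total 1.
Path S→U→T (+1); total 2.
Path S→W→T (+1); total 3.
Path S→Z→T (+1); total 4.
Path S→V→Y→T (+1); total 5.
No residual S→T path; max flow = 5.
Certifying cut of size 5: {S→T, S→U, V→Y, W→T, Z→T}.

5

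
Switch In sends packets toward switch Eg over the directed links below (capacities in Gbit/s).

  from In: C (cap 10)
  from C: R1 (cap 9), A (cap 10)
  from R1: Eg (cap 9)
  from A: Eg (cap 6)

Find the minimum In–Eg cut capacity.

Augment In→C→R1→Eg: bottleneck 9, flow now 9.
Augment In→C→A→Eg: bottleneck 1, flow now 10.
No augmenting path remains; maximum flow = 10.
By max-flow min-cut, the minimum cut capacity equals the max flow.
In the residual graph, reachable from In: {In}.
Min-cut edges: In→C (10); capacity 10 = 10.

10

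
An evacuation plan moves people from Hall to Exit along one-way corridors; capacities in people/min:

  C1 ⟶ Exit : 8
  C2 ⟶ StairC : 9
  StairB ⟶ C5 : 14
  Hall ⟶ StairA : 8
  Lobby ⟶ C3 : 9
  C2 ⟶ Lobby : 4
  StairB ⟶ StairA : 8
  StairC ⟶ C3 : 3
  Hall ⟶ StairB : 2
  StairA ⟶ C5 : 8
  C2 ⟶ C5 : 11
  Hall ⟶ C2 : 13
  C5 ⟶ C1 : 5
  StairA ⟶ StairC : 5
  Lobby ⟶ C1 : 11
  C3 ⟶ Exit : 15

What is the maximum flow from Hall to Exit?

Augment Hall→StairB→C5→C1→Exit: bottleneck 2, flow now 2.
Augment Hall→C2→C5→C1→Exit: bottleneck 3, flow now 5.
Augment Hall→C2→Lobby→C3→Exit: bottleneck 4, flow now 9.
Augment Hall→C2→StairC→C3→Exit: bottleneck 3, flow now 12.
No augmenting path remains; maximum flow = 12.
In the residual graph, reachable from Hall: {Hall, StairB, C2, StairA, C5, StairC}.
Min-cut edges: C2→Lobby (4), C5→C1 (5), StairC→C3 (3); capacity 4 + 5 + 3 = 12.
This cut is saturated, so no flow can exceed 12.

12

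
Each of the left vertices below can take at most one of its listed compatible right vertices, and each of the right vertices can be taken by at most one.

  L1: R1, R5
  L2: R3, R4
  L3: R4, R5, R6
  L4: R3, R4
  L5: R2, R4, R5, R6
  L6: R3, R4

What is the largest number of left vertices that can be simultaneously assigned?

Unit-capacity flow: source→left, listed edges, right→sink; max matching = max flow.
Augmenting path L1→R1 (+1); matched 1.
Augmenting path L2→R3 (+1); matched 2.
Augmenting path L3→R4 (+1); matched 3.
Augmenting path L5→R2 (+1); matched 4.
Augmenting path L4→R4→L3→R5 (+1); matched 5.
No augmenting path remains; maximum matching = 5.
König certificate: {L1, L3, L5, R3, R4} is a vertex cover of size 5 (every listed pair touches it), so no matching can be larger.

5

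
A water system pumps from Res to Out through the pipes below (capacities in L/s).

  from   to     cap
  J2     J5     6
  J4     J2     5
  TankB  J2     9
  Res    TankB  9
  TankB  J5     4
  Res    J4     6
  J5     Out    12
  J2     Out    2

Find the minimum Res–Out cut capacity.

12

Augment Res→TankB→J5→Out: bottleneck 4, flow now 4.
Augment Res→TankB→J2→Out: bottleneck 2, flow now 6.
Augment Res→TankB→J2→J5→Out: bottleneck 3, flow now 9.
Augment Res→J4→J2→J5→Out: bottleneck 3, flow now 12.
No augmenting path remains; maximum flow = 12.
By max-flow min-cut, the minimum cut capacity equals the max flow.
In the residual graph, reachable from Res: {Res, TankB, J4, J2}.
Min-cut edges: TankB→J5 (4), J2→J5 (6), J2→Out (2); capacity 4 + 6 + 2 = 12.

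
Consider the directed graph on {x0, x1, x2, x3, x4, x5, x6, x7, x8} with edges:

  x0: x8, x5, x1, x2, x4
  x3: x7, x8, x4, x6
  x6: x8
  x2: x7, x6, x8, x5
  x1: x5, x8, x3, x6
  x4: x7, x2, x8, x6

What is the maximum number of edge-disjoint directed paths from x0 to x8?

Assign every edge capacity 1; by Menger, the answer equals the max flow.
Path x0→x8 (+1); total 1.
Path x0→x1→x8 (+1); total 2.
Path x0→x2→x8 (+1); total 3.
Path x0→x4→x8 (+1); total 4.
No residual x0→x8 path; max flow = 4.
Certifying cut of size 4: {x0→x1, x0→x2, x0→x4, x0→x8}.

4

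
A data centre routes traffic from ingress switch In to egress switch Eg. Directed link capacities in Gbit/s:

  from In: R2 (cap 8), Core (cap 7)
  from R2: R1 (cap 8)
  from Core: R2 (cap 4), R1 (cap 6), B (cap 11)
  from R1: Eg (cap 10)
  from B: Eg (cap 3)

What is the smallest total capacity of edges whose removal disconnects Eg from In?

13

Augment In→R2→R1→Eg: bottleneck 8, flow now 8.
Augment In→Core→R1→Eg: bottleneck 2, flow now 10.
Augment In→Core→B→Eg: bottleneck 3, flow now 13.
No augmenting path remains; maximum flow = 13.
By max-flow min-cut, the minimum cut capacity equals the max flow.
In the residual graph, reachable from In: {In, R2, Core, R1, B}.
Min-cut edges: R1→Eg (10), B→Eg (3); capacity 10 + 3 = 13.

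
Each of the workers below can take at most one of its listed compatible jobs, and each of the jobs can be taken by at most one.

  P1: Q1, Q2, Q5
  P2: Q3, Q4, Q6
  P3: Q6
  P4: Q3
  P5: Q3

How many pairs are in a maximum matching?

Unit-capacity flow: source→left, listed edges, right→sink; max matching = max flow.
Augmenting path P1→Q1 (+1); matched 1.
Augmenting path P2→Q3 (+1); matched 2.
Augmenting path P3→Q6 (+1); matched 3.
Augmenting path P4→Q3→P2→Q4 (+1); matched 4.
No augmenting path remains; maximum matching = 4.
König certificate: {P1, P2, P3, Q3} is a vertex cover of size 4 (every listed pair touches it), so no matching can be larger.

4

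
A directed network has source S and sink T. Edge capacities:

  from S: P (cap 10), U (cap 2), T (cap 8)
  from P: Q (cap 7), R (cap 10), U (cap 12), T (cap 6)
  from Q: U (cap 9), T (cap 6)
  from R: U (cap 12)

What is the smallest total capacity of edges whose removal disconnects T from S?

18

Augment S→T: bottleneck 8, flow now 8.
Augment S→P→T: bottleneck 6, flow now 14.
Augment S→P→Q→T: bottleneck 4, flow now 18.
No augmenting path remains; maximum flow = 18.
By max-flow min-cut, the minimum cut capacity equals the max flow.
In the residual graph, reachable from S: {S, U}.
Min-cut edges: S→P (10), S→T (8); capacity 10 + 8 = 18.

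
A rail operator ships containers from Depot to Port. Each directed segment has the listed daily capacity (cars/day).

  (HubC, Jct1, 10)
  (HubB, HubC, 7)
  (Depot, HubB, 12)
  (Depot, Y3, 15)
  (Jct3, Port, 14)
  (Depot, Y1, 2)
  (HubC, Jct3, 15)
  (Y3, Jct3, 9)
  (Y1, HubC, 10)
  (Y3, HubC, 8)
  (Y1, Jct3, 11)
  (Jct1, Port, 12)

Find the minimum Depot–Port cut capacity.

24

Augment Depot→Y1→Jct3→Port: bottleneck 2, flow now 2.
Augment Depot→Y3→Jct3→Port: bottleneck 9, flow now 11.
Augment Depot→HubB→HubC→Jct3→Port: bottleneck 3, flow now 14.
Augment Depot→HubB→HubC→Jct1→Port: bottleneck 4, flow now 18.
Augment Depot→Y3→HubC→Jct1→Port: bottleneck 6, flow now 24.
No augmenting path remains; maximum flow = 24.
By max-flow min-cut, the minimum cut capacity equals the max flow.
In the residual graph, reachable from Depot: {Depot, HubB}.
Min-cut edges: Depot→Y1 (2), Depot→Y3 (15), HubB→HubC (7); capacity 2 + 15 + 7 = 24.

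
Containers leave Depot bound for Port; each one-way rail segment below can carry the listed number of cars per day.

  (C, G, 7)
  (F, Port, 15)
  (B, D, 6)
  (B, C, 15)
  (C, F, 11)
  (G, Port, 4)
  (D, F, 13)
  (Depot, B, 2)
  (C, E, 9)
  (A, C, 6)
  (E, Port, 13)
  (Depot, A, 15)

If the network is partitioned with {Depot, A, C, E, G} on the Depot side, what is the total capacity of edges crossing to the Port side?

Edges leaving {Depot, A, C, E, G}: Depot→B (2), C→F (11), E→Port (13), G→Port (4).
Cut capacity = 2 + 11 + 13 + 4 = 30.

30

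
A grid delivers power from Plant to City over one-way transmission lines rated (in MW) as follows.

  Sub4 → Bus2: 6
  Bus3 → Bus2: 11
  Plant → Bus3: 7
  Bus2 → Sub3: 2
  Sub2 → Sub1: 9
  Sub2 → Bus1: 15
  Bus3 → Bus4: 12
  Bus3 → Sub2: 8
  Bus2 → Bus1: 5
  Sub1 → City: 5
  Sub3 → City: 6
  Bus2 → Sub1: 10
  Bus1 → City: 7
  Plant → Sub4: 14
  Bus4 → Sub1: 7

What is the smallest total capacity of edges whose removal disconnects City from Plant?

13

Augment Plant→Bus3→Bus4→Sub1→City: bottleneck 5, flow now 5.
Augment Plant→Bus3→Bus2→Bus1→City: bottleneck 2, flow now 7.
Augment Plant→Sub4→Bus2→Bus1→City: bottleneck 3, flow now 10.
Augment Plant→Sub4→Bus2→Sub3→City: bottleneck 2, flow now 12.
Augment Plant→Sub4→Bus2→Bus3→Sub2→Bus1→City: bottleneck 1, flow now 13. (uses reverse residual edge)
No augmenting path remains; maximum flow = 13.
By max-flow min-cut, the minimum cut capacity equals the max flow.
In the residual graph, reachable from Plant: {Plant, Sub4}.
Min-cut edges: Plant→Bus3 (7), Sub4→Bus2 (6); capacity 7 + 6 = 13.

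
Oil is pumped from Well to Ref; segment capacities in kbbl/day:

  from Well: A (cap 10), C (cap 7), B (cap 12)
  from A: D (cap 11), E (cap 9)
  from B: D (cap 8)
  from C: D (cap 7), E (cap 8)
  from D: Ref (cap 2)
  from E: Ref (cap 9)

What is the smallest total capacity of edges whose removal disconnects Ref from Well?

11

Augment Well→A→D→Ref: bottleneck 2, flow now 2.
Augment Well→A→E→Ref: bottleneck 8, flow now 10.
Augment Well→C→E→Ref: bottleneck 1, flow now 11.
No augmenting path remains; maximum flow = 11.
By max-flow min-cut, the minimum cut capacity equals the max flow.
In the residual graph, reachable from Well: {Well, A, B, C, D, E}.
Min-cut edges: D→Ref (2), E→Ref (9); capacity 2 + 9 = 11.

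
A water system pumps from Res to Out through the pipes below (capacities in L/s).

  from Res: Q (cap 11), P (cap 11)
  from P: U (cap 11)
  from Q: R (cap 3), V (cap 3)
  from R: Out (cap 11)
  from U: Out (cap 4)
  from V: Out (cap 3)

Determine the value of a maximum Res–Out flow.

Augment Res→P→U→Out: bottleneck 4, flow now 4.
Augment Res→Q→R→Out: bottleneck 3, flow now 7.
Augment Res→Q→V→Out: bottleneck 3, flow now 10.
No augmenting path remains; maximum flow = 10.
In the residual graph, reachable from Res: {Res, P, Q, U}.
Min-cut edges: Q→R (3), Q→V (3), U→Out (4); capacity 3 + 3 + 4 = 10.
This cut is saturated, so no flow can exceed 10.

10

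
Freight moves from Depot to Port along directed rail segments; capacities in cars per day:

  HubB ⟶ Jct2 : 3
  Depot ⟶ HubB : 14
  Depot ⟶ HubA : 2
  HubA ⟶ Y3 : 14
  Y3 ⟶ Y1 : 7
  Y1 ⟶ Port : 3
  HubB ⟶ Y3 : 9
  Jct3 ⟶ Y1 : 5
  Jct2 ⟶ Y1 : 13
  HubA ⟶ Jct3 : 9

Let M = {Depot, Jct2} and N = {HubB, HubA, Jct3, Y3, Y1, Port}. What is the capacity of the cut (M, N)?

Edges leaving {Depot, Jct2}: Depot→HubB (14), Depot→HubA (2), Jct2→Y1 (13).
Cut capacity = 14 + 2 + 13 = 29.

29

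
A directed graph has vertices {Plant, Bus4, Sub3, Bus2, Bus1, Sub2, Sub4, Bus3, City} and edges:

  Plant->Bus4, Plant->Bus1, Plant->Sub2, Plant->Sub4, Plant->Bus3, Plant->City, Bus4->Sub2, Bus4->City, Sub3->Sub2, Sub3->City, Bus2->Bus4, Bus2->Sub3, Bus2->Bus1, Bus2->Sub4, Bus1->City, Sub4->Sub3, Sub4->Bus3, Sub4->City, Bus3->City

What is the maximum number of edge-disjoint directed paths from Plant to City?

5

Assign every edge capacity 1; by Menger, the answer equals the max flow.
Path Plant→City (+1); total 1.
Path Plant→Bus4→City (+1); total 2.
Path Plant→Bus1→City (+1); total 3.
Path Plant→Sub4→City (+1); total 4.
Path Plant→Bus3→City (+1); total 5.
No residual Plant→City path; max flow = 5.
Certifying cut of size 5: {Plant→Bus1, Plant→Bus3, Plant→Bus4, Plant→City, Plant→Sub4}.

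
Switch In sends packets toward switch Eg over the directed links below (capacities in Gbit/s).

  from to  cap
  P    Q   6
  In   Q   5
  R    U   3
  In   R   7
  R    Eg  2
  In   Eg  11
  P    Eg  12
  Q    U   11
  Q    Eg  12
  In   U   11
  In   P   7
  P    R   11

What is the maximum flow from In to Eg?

Augment In→Eg: bottleneck 11, flow now 11.
Augment In→P→Eg: bottleneck 7, flow now 18.
Augment In→Q→Eg: bottleneck 5, flow now 23.
Augment In→R→Eg: bottleneck 2, flow now 25.
No augmenting path remains; maximum flow = 25.
In the residual graph, reachable from In: {In, R, U}.
Min-cut edges: In→P (7), In→Q (5), In→Eg (11), R→Eg (2); capacity 7 + 5 + 11 + 2 = 25.
This cut is saturated, so no flow can exceed 25.

25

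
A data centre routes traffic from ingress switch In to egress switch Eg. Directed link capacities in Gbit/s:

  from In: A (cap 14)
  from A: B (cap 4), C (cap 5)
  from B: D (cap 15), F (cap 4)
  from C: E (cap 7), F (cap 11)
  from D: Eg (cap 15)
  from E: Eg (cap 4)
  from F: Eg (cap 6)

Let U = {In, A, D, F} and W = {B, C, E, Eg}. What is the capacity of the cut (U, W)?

Edges leaving {In, A, D, F}: A→B (4), A→C (5), D→Eg (15), F→Eg (6).
Cut capacity = 4 + 5 + 15 + 6 = 30.

30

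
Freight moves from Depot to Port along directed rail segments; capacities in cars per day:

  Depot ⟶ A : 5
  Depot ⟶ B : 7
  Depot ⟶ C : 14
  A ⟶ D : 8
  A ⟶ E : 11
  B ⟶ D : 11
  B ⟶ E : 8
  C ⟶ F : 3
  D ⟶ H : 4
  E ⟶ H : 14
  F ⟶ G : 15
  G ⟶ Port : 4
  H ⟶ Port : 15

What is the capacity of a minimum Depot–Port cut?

15

Augment Depot→A→D→H→Port: bottleneck 4, flow now 4.
Augment Depot→A→E→H→Port: bottleneck 1, flow now 5.
Augment Depot→B→E→H→Port: bottleneck 7, flow now 12.
Augment Depot→C→F→G→Port: bottleneck 3, flow now 15.
No augmenting path remains; maximum flow = 15.
By max-flow min-cut, the minimum cut capacity equals the max flow.
In the residual graph, reachable from Depot: {Depot, C}.
Min-cut edges: Depot→A (5), Depot→B (7), C→F (3); capacity 5 + 7 + 3 = 15.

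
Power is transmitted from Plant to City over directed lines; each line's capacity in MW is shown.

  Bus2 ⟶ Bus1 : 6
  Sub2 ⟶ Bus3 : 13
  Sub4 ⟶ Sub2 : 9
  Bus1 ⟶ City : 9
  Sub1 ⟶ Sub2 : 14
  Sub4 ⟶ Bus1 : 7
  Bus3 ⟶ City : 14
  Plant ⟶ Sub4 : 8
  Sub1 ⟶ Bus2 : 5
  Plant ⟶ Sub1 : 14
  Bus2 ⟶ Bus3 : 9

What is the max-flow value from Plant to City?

Augment Plant→Sub4→Bus1→City: bottleneck 7, flow now 7.
Augment Plant→Sub1→Sub2→Bus3→City: bottleneck 13, flow now 20.
Augment Plant→Sub1→Bus2→Bus3→City: bottleneck 1, flow now 21.
Augment Plant→Sub4→Sub2→Sub1→Bus2→Bus1→City: bottleneck 1, flow now 22. (uses reverse residual edge)
No augmenting path remains; maximum flow = 22.
In the residual graph, reachable from Plant: {Plant}.
Min-cut edges: Plant→Sub1 (14), Plant→Sub4 (8); capacity 14 + 8 = 22.
This cut is saturated, so no flow can exceed 22.

22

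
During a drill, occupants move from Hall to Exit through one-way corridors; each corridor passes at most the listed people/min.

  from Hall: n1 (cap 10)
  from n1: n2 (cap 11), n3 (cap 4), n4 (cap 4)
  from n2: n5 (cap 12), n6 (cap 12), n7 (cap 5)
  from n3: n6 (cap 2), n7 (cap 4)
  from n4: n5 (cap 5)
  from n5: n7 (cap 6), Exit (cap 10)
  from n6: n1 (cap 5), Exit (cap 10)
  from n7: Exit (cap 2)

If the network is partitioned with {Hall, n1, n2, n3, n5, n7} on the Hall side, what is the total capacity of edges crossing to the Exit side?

30

Edges leaving {Hall, n1, n2, n3, n5, n7}: n1→n4 (4), n2→n6 (12), n3→n6 (2), n5→Exit (10), n7→Exit (2).
Cut capacity = 4 + 12 + 2 + 10 + 2 = 30.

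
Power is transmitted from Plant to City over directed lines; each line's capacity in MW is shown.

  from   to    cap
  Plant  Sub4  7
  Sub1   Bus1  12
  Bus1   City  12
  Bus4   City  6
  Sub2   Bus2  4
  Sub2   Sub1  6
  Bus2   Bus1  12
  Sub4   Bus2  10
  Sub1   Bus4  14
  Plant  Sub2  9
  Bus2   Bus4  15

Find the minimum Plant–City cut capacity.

Augment Plant→Sub4→Bus2→Bus4→City: bottleneck 6, flow now 6.
Augment Plant→Sub4→Bus2→Bus1→City: bottleneck 1, flow now 7.
Augment Plant→Sub2→Sub1→Bus1→City: bottleneck 6, flow now 13.
Augment Plant→Sub2→Bus2→Bus1→City: bottleneck 3, flow now 16.
No augmenting path remains; maximum flow = 16.
By max-flow min-cut, the minimum cut capacity equals the max flow.
In the residual graph, reachable from Plant: {Plant}.
Min-cut edges: Plant→Sub4 (7), Plant→Sub2 (9); capacity 7 + 9 = 16.

16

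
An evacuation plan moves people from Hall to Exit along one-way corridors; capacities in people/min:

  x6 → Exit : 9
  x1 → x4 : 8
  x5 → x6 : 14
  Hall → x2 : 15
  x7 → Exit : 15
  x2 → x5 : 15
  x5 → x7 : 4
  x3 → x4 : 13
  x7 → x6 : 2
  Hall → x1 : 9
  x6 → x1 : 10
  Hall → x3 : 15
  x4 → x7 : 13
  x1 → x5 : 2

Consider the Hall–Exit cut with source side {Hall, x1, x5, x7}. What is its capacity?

69

Edges leaving {Hall, x1, x5, x7}: Hall→x2 (15), Hall→x3 (15), x1→x4 (8), x5→x6 (14), x7→x6 (2), x7→Exit (15).
Cut capacity = 15 + 15 + 8 + 14 + 2 + 15 = 69.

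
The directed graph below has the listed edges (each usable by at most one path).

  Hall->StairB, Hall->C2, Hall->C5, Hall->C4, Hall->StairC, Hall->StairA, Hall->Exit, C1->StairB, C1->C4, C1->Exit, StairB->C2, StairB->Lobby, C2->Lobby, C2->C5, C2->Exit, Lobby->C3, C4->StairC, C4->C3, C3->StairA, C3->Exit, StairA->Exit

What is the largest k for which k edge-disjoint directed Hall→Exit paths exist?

4

Assign every edge capacity 1; by Menger, the answer equals the max flow.
Path Hall→Exit (+1); total 1.
Path Hall→C2→Exit (+1); total 2.
Path Hall→StairA→Exit (+1); total 3.
Path Hall→C4→C3→Exit (+1); total 4.
No residual Hall→Exit path; max flow = 4.
Certifying cut of size 4: {C2→Exit, C3→Exit, Hall→Exit, StairA→Exit}.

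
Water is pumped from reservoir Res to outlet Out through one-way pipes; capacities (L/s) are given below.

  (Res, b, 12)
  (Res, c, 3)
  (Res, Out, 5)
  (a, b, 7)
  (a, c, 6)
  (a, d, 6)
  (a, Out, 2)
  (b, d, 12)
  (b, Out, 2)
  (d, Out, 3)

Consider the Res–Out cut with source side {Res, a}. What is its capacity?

41

Edges leaving {Res, a}: Res→b (12), Res→c (3), Res→Out (5), a→b (7), a→c (6), a→d (6), a→Out (2).
Cut capacity = 12 + 3 + 5 + 7 + 6 + 6 + 2 = 41.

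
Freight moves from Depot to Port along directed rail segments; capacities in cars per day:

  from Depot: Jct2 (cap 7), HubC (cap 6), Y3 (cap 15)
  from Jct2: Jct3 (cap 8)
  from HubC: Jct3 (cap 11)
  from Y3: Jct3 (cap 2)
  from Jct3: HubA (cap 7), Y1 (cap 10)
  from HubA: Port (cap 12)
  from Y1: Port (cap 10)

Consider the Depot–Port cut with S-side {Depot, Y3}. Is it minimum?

Given cut capacity: 7 + 6 + 2 = 15.
Augment Depot→Jct2→Jct3→HubA→Port: bottleneck 7, flow now 7.
Augment Depot→HubC→Jct3→Y1→Port: bottleneck 6, flow now 13.
Augment Depot→Y3→Jct3→Y1→Port: bottleneck 2, flow now 15.
No augmenting path remains; maximum flow = 15.
Cut capacity 15 equals the max flow, so it is a minimum cut.

Yes — it is a minimum cut (capacity 15).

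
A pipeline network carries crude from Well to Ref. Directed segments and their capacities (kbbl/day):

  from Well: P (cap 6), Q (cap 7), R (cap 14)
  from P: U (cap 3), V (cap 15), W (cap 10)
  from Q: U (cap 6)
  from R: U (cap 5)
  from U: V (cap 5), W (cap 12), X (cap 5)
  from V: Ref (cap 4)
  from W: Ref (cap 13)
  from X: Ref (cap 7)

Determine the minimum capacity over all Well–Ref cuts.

Augment Well→P→V→Ref: bottleneck 4, flow now 4.
Augment Well→P→W→Ref: bottleneck 2, flow now 6.
Augment Well→Q→U→W→Ref: bottleneck 6, flow now 12.
Augment Well→R→U→W→Ref: bottleneck 5, flow now 17.
No augmenting path remains; maximum flow = 17.
By max-flow min-cut, the minimum cut capacity equals the max flow.
In the residual graph, reachable from Well: {Well, Q, R}.
Min-cut edges: Well→P (6), Q→U (6), R→U (5); capacity 6 + 6 + 5 = 17.

17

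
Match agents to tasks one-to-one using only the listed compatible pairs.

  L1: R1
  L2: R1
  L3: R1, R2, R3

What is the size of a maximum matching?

Unit-capacity flow: source→left, listed edges, right→sink; max matching = max flow.
Augmenting path L1→R1 (+1); matched 1.
Augmenting path L3→R2 (+1); matched 2.
No augmenting path remains; maximum matching = 2.
König certificate: {L3, R1} is a vertex cover of size 2 (every listed pair touches it), so no matching can be larger.

2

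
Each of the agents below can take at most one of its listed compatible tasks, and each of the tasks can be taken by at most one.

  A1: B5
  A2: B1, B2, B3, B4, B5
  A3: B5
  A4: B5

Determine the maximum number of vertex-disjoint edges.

Unit-capacity flow: source→left, listed edges, right→sink; max matching = max flow.
Augmenting path A1→B5 (+1); matched 1.
Augmenting path A2→B1 (+1); matched 2.
No augmenting path remains; maximum matching = 2.
König certificate: {A2, B5} is a vertex cover of size 2 (every listed pair touches it), so no matching can be larger.

2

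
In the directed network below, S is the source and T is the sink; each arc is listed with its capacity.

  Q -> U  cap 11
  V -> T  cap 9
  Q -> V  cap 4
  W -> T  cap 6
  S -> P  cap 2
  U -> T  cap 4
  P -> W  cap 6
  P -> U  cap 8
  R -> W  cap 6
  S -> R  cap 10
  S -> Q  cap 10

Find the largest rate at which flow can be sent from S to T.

14

Augment S→P→U→T: bottleneck 2, flow now 2.
Augment S→Q→U→T: bottleneck 2, flow now 4.
Augment S→Q→V→T: bottleneck 4, flow now 8.
Augment S→R→W→T: bottleneck 6, flow now 14.
No augmenting path remains; maximum flow = 14.
In the residual graph, reachable from S: {S, P, Q, R, U, W}.
Min-cut edges: Q→V (4), U→T (4), W→T (6); capacity 4 + 4 + 6 = 14.
This cut is saturated, so no flow can exceed 14.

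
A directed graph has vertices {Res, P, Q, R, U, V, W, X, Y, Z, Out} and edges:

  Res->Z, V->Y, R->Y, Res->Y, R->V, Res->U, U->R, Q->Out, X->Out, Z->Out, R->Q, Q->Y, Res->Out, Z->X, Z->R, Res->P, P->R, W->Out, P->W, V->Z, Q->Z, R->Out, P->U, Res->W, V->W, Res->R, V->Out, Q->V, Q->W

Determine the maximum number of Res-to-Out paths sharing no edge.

Assign every edge capacity 1; by Menger, the answer equals the max flow.
Path Res→Out (+1); total 1.
Path Res→R→Out (+1); total 2.
Path Res→W→Out (+1); total 3.
Path Res→Z→Out (+1); total 4.
Path Res→P→R→Q→Out (+1); total 5.
Path Res→U→R→V→Out (+1); total 6.
No residual Res→Out path; max flow = 6.
Certifying cut of size 6: {Res→Out, Res→P, Res→R, Res→U, Res→W, Res→Z}.

6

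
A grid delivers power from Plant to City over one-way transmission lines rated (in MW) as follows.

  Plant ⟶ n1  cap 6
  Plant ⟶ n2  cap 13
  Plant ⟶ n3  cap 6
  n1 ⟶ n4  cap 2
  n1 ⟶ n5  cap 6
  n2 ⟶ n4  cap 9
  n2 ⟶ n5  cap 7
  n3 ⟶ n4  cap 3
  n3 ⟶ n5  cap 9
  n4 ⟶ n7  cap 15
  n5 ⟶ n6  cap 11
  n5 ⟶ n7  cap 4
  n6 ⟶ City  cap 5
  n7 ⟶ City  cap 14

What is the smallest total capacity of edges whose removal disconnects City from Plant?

19

Augment Plant→n1→n4→n7→City: bottleneck 2, flow now 2.
Augment Plant→n1→n5→n6→City: bottleneck 4, flow now 6.
Augment Plant→n2→n4→n7→City: bottleneck 9, flow now 15.
Augment Plant→n2→n5→n6→City: bottleneck 1, flow now 16.
Augment Plant→n2→n5→n7→City: bottleneck 3, flow now 19.
No augmenting path remains; maximum flow = 19.
By max-flow min-cut, the minimum cut capacity equals the max flow.
In the residual graph, reachable from Plant: {Plant, n1, n2, n3, n4, n5, n6, n7}.
Min-cut edges: n6→City (5), n7→City (14); capacity 5 + 14 = 19.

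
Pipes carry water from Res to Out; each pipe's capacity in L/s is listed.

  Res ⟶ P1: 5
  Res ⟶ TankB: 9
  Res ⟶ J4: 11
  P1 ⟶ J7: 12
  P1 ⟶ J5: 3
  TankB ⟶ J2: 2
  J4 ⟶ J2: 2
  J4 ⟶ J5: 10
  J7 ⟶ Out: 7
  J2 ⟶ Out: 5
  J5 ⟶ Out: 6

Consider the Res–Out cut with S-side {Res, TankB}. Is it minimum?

No — its capacity is 18, but the minimum cut has capacity 15.

Given cut capacity: 5 + 11 + 2 = 18.
Augment Res→P1→J7→Out: bottleneck 5, flow now 5.
Augment Res→TankB→J2→Out: bottleneck 2, flow now 7.
Augment Res→J4→J2→Out: bottleneck 2, flow now 9.
Augment Res→J4→J5→Out: bottleneck 6, flow now 15.
No augmenting path remains; maximum flow = 15.
In the residual graph, reachable from Res: {Res, TankB, J4, J5}.
Min-cut edges: Res→P1 (5), TankB→J2 (2), J4→J2 (2), J5→Out (6); capacity 5 + 2 + 2 + 6 = 15.
Cut capacity 18 exceeds the max flow 15, so it is not minimum.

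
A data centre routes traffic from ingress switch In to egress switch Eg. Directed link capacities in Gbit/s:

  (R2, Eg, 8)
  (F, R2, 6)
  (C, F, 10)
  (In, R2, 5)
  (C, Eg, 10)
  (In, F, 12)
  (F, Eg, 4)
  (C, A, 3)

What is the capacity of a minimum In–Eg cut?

Augment In→F→Eg: bottleneck 4, flow now 4.
Augment In→R2→Eg: bottleneck 5, flow now 9.
Augment In→F→R2→Eg: bottleneck 3, flow now 12.
No augmenting path remains; maximum flow = 12.
By max-flow min-cut, the minimum cut capacity equals the max flow.
In the residual graph, reachable from In: {In, F, R2}.
Min-cut edges: F→Eg (4), R2→Eg (8); capacity 4 + 8 = 12.

12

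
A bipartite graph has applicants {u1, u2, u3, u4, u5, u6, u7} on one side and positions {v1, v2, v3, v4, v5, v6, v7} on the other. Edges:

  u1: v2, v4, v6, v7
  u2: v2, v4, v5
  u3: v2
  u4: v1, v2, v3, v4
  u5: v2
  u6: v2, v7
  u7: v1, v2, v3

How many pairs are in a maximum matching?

6

Unit-capacity flow: source→left, listed edges, right→sink; max matching = max flow.
Augmenting path u1→v2 (+1); matched 1.
Augmenting path u2→v4 (+1); matched 2.
Augmenting path u4→v1 (+1); matched 3.
Augmenting path u6→v7 (+1); matched 4.
Augmenting path u7→v3 (+1); matched 5.
Augmenting path u3→v2→u1→v6 (+1); matched 6.
No augmenting path remains; maximum matching = 6.
König certificate: {u1, u2, u4, u6, u7, v2} is a vertex cover of size 6 (every listed pair touches it), so no matching can be larger.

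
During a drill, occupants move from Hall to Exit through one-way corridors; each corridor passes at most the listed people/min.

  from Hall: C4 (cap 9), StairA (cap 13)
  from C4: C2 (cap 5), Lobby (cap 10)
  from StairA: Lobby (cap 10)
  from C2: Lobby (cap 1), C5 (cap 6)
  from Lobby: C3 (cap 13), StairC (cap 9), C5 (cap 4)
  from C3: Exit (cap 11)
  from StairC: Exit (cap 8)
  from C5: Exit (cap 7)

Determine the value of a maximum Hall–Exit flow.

19

Augment Hall→C4→C2→C5→Exit: bottleneck 5, flow now 5.
Augment Hall→C4→Lobby→C3→Exit: bottleneck 4, flow now 9.
Augment Hall→StairA→Lobby→C3→Exit: bottleneck 7, flow now 16.
Augment Hall→StairA→Lobby→StairC→Exit: bottleneck 3, flow now 19.
No augmenting path remains; maximum flow = 19.
In the residual graph, reachable from Hall: {Hall, StairA}.
Min-cut edges: Hall→C4 (9), StairA→Lobby (10); capacity 9 + 10 = 19.
This cut is saturated, so no flow can exceed 19.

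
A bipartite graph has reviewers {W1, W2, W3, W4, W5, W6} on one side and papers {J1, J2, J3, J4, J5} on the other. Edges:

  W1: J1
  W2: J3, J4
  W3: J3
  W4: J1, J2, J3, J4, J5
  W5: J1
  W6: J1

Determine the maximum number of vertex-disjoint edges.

4

Unit-capacity flow: source→left, listed edges, right→sink; max matching = max flow.
Augmenting path W1→J1 (+1); matched 1.
Augmenting path W2→J3 (+1); matched 2.
Augmenting path W4→J2 (+1); matched 3.
Augmenting path W3→J3→W2→J4 (+1); matched 4.
No augmenting path remains; maximum matching = 4.
König certificate: {W2, W3, W4, J1} is a vertex cover of size 4 (every listed pair touches it), so no matching can be larger.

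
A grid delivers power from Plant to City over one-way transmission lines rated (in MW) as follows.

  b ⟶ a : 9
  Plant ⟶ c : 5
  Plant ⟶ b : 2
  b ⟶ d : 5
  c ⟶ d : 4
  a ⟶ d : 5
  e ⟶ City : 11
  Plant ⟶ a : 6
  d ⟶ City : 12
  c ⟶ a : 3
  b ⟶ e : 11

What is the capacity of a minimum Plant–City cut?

11

Augment Plant→a→d→City: bottleneck 5, flow now 5.
Augment Plant→b→d→City: bottleneck 2, flow now 7.
Augment Plant→c→d→City: bottleneck 4, flow now 11.
No augmenting path remains; maximum flow = 11.
By max-flow min-cut, the minimum cut capacity equals the max flow.
In the residual graph, reachable from Plant: {Plant, a, c}.
Min-cut edges: Plant→b (2), a→d (5), c→d (4); capacity 2 + 5 + 4 = 11.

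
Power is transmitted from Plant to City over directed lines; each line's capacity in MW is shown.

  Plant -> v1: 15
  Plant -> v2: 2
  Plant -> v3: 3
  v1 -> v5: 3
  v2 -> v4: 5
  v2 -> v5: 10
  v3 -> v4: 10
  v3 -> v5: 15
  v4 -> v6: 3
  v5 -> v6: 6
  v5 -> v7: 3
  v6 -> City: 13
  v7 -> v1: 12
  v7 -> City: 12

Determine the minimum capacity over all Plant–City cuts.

8

Augment Plant→v1→v5→v6→City: bottleneck 3, flow now 3.
Augment Plant→v2→v4→v6→City: bottleneck 2, flow now 5.
Augment Plant→v3→v4→v6→City: bottleneck 1, flow now 6.
Augment Plant→v3→v5→v6→City: bottleneck 2, flow now 8.
No augmenting path remains; maximum flow = 8.
By max-flow min-cut, the minimum cut capacity equals the max flow.
In the residual graph, reachable from Plant: {Plant, v1}.
Min-cut edges: Plant→v2 (2), Plant→v3 (3), v1→v5 (3); capacity 2 + 3 + 3 = 8.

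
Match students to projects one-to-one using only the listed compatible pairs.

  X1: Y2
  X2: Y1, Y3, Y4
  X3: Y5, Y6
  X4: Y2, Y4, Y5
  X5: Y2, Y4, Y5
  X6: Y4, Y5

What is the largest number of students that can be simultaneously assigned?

5

Unit-capacity flow: source→left, listed edges, right→sink; max matching = max flow.
Augmenting path X1→Y2 (+1); matched 1.
Augmenting path X2→Y1 (+1); matched 2.
Augmenting path X3→Y5 (+1); matched 3.
Augmenting path X4→Y4 (+1); matched 4.
Augmenting path X5→Y5→X3→Y6 (+1); matched 5.
No augmenting path remains; maximum matching = 5.
König certificate: {X2, X3, Y2, Y4, Y5} is a vertex cover of size 5 (every listed pair touches it), so no matching can be larger.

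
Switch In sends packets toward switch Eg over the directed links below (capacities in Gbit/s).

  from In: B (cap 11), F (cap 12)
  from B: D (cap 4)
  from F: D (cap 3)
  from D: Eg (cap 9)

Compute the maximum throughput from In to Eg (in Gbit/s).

Augment In→B→D→Eg: bottleneck 4, flow now 4.
Augment In→F→D→Eg: bottleneck 3, flow now 7.
No augmenting path remains; maximum flow = 7.
In the residual graph, reachable from In: {In, B, F}.
Min-cut edges: B→D (4), F→D (3); capacity 4 + 3 = 7.
This cut is saturated, so no flow can exceed 7.

7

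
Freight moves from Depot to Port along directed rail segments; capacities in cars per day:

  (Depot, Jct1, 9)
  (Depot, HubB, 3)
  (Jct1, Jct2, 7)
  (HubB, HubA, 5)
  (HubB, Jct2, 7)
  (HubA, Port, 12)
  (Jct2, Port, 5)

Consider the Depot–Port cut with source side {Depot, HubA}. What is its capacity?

Edges leaving {Depot, HubA}: Depot→Jct1 (9), Depot→HubB (3), HubA→Port (12).
Cut capacity = 9 + 3 + 12 = 24.

24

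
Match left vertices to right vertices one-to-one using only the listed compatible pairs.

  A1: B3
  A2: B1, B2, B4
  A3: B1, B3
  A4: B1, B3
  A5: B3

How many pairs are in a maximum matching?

3

Unit-capacity flow: source→left, listed edges, right→sink; max matching = max flow.
Augmenting path A1→B3 (+1); matched 1.
Augmenting path A2→B1 (+1); matched 2.
Augmenting path A3→B1→A2→B2 (+1); matched 3.
No augmenting path remains; maximum matching = 3.
König certificate: {A2, B1, B3} is a vertex cover of size 3 (every listed pair touches it), so no matching can be larger.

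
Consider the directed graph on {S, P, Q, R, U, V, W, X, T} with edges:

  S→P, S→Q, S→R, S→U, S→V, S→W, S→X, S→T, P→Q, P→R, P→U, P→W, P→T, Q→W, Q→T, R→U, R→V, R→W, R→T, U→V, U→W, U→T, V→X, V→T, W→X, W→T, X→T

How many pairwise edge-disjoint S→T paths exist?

8

Assign every edge capacity 1; by Menger, the answer equals the max flow.
Path S→T (+1); total 1.
Path S→P→T (+1); total 2.
Path S→Q→T (+1); total 3.
Path S→R→T (+1); total 4.
Path S→U→T (+1); total 5.
Path S→V→T (+1); total 6.
Path S→W→T (+1); total 7.
Path S→X→T (+1); total 8.
No residual S→T path; max flow = 8.
Certifying cut of size 8: {S→P, S→Q, S→R, S→T, S→U, S→V, S→W, S→X}.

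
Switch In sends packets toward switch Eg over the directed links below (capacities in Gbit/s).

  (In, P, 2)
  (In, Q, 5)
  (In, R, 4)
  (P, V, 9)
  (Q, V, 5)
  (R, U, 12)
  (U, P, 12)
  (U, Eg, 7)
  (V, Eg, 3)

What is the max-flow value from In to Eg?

7

Augment In→P→V→Eg: bottleneck 2, flow now 2.
Augment In→Q→V→Eg: bottleneck 1, flow now 3.
Augment In→R→U→Eg: bottleneck 4, flow now 7.
No augmenting path remains; maximum flow = 7.
In the residual graph, reachable from In: {In, P, Q, V}.
Min-cut edges: In→R (4), V→Eg (3); capacity 4 + 3 = 7.
This cut is saturated, so no flow can exceed 7.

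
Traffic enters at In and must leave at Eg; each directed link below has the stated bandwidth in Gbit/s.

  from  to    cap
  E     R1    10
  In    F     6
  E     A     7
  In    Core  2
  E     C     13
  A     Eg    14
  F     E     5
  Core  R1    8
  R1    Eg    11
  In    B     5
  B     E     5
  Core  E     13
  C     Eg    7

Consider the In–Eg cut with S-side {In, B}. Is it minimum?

Given cut capacity: 6 + 2 + 5 = 13.
Augment In→Core→R1→Eg: bottleneck 2, flow now 2.
Augment In→F→E→R1→Eg: bottleneck 5, flow now 7.
Augment In→B→E→R1→Eg: bottleneck 4, flow now 11.
Augment In→B→E→C→Eg: bottleneck 1, flow now 12.
No augmenting path remains; maximum flow = 12.
In the residual graph, reachable from In: {In, F}.
Min-cut edges: In→B (5), In→Core (2), F→E (5); capacity 5 + 2 + 5 = 12.
Cut capacity 13 exceeds the max flow 12, so it is not minimum.

No — its capacity is 13, but the minimum cut has capacity 12.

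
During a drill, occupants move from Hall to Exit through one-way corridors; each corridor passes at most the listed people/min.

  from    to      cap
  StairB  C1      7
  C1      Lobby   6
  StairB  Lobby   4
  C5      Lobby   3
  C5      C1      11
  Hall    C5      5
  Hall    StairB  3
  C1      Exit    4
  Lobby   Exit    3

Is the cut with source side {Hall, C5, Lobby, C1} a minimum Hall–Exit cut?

No — its capacity is 10, but the minimum cut has capacity 7.

Given cut capacity: 3 + 3 + 4 = 10.
Augment Hall→C5→Lobby→Exit: bottleneck 3, flow now 3.
Augment Hall→C5→C1→Exit: bottleneck 2, flow now 5.
Augment Hall→StairB→C1→Exit: bottleneck 2, flow now 7.
No augmenting path remains; maximum flow = 7.
In the residual graph, reachable from Hall: {Hall, C5, StairB, Lobby, C1}.
Min-cut edges: Lobby→Exit (3), C1→Exit (4); capacity 3 + 4 = 7.
Cut capacity 10 exceeds the max flow 7, so it is not minimum.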